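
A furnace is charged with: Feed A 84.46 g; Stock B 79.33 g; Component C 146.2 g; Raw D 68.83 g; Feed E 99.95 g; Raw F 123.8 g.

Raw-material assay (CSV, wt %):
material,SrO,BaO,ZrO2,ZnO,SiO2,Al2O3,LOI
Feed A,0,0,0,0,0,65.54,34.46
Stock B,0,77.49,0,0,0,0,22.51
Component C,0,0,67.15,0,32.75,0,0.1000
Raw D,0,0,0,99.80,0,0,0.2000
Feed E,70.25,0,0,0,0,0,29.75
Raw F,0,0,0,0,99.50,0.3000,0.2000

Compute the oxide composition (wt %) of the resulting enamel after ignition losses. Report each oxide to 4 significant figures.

Glass mass = 525.3 g (batch 602.6 − LOI 77.23).
Composition: SrO 13.37%, BaO 11.70%, ZrO2 18.69%, ZnO 13.08%, SiO2 32.56%, Al2O3 10.61%

Every computation maintains exact precision throughout — mid-chain values are printed, with 4-significant-digit rounding, between the steps — exactly one rounding lands on each reported number; the derived quantities are rebuilt from the batch weights on 525.3 g of glass at full float precision (totals, glass mass, the yield, ignition loss, the six compositions), exactly as shown in either problem or answer.
Mass of each oxide from the mix:
  SrO: 99.95·0.7025 = 70.21 g
  BaO: 79.33·0.7749 = 61.47 g
  ZrO2: 146.2·0.6715 = 98.17 g
  ZnO: 68.83·0.9980 = 68.69 g
  SiO2: 146.2·0.3275 + 123.8·0.9950 = 171.1 g
  Al2O3: 84.46·0.6554 + 123.8·0.003000 = 55.73 g
LOI: 84.46·0.3446 + 79.33·0.2251 + 146.2·0.001000 + 68.83·0.002000 + 99.95·0.2975 + 123.8·0.002000 = 77.23 g
Net of LOI, the glass mass = 602.6 − 77.23 = 525.3 g (matching Σ of the oxides)
each wt % is 100 × oxide ÷ glass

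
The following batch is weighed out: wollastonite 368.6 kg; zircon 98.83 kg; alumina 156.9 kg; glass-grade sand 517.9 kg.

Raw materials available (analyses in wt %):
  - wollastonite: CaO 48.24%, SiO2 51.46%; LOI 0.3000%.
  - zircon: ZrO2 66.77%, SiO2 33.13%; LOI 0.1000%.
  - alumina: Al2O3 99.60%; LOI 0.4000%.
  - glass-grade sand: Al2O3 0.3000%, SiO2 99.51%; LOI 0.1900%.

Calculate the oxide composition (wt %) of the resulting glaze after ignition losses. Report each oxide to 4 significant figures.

Values along the way are displayed with 4-significant-figure rounding on the page; full float precision is held throughout; exactly one rounding lands on every reported number — derived quantities are computed from the weighed amounts on 1139 kg of glass at full float precision (net glass mass, four oxide percentages, yield, ignition loss, totals) as they appear in problem or answer.
Oxide masses out of the charge:
  Al2O3: 156.9·0.9960 + 517.9·0.003000 = 157.8 kg
  CaO: 368.6·0.4824 = 177.8 kg
  ZrO2: 98.83·0.6677 = 65.99 kg
  SiO2: 368.6·0.5146 + 98.83·0.3313 + 517.9·0.9951 = 737.8 kg
LOI: 368.6·0.003000 + 98.83·0.001000 + 156.9·0.004000 + 517.9·0.001900 = 2.816 kg
The glass mass, total less LOI, = 1142 − 2.816 = 1139 kg (equal to the oxide-mass sum)
each oxide over glass, ×100, is wt %

Glass mass = 1139 kg (batch 1142 − LOI 2.816).
Composition: Al2O3 13.85%, CaO 15.61%, ZrO2 5.791%, SiO2 64.75%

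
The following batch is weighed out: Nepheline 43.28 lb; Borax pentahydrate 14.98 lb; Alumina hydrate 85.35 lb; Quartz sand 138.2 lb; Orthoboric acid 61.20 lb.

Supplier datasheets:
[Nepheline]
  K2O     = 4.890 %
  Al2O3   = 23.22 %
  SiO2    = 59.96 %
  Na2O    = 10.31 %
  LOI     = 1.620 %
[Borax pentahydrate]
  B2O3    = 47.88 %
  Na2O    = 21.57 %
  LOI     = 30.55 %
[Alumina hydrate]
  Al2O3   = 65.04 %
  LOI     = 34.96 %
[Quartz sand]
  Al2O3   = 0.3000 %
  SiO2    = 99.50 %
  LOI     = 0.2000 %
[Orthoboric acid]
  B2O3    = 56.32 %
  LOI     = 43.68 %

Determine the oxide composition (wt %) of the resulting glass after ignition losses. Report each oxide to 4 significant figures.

Glass mass = 280.9 lb (batch 343.0 − LOI 62.12).
Composition: K2O 0.7535%, Al2O3 23.49%, B2O3 14.82%, SiO2 58.19%, Na2O 2.739%

Intermediates are displayed with 4-significant-figure rounding alongside each step. The whole derivation holds exact precision all the way through; exactly one rounding lands on each reported figure. The derived quantities, which include LOI, the totals, glass mass, five oxide percentages, the yield, are re-derived at full float precision, as set out in the question or the answer, starting from the weights at 280.9 lb of glass.
Oxide masses out of the charge:
  K2O: 43.28·0.04890 = 2.116 lb
  Al2O3: 43.28·0.2322 + 85.35·0.6504 + 138.2·0.003000 = 65.98 lb
  B2O3: 14.98·0.4788 + 61.20·0.5632 = 41.64 lb
  SiO2: 43.28·0.5996 + 138.2·0.9950 = 163.5 lb
  Na2O: 43.28·0.1031 + 14.98·0.2157 = 7.693 lb
LOI: 43.28·0.01620 + 14.98·0.3055 + 85.35·0.3496 + 138.2·0.002000 + 61.20·0.4368 = 62.12 lb
Glass mass = batch − LOI = 343.0 − 62.12 = 280.9 lb (consistent with Σ oxide mass)
each oxide over glass, ×100, is wt %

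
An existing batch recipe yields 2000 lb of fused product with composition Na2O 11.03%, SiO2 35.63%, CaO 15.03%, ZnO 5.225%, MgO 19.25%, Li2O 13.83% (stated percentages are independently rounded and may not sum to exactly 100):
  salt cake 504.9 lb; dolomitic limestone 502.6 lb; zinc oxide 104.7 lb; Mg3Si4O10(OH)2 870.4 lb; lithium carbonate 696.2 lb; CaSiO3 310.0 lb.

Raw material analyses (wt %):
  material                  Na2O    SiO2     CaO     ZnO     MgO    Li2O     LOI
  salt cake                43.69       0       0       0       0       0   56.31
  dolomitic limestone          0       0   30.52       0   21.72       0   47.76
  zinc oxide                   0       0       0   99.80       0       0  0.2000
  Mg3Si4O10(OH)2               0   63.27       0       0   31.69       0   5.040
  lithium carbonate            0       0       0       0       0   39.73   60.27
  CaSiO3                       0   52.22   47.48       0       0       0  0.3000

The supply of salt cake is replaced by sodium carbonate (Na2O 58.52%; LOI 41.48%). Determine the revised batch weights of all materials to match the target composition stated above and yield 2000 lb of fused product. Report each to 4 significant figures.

Intermediates are displayed (rounded to four significant digits) across the worked steps — every computation carries exact precision all the way through; each reported value is rounded exactly once. All derived quantities are recomputed at full precision (LOI, net glass mass, the yield, the totals, six oxide percentages) using the weight values per 2000 lb of glass as quoted within the problem or answer text.
Oxide-by-oxide targets in 2000 lb fused product:
  Na2O: 11.03% × 2000 = 220.6 lb
  SiO2: 35.63% × 2000 = 712.6 lb
  CaO: 15.03% × 2000 = 300.6 lb
  ZnO: 5.225% × 2000 = 104.5 lb
  MgO: 19.25% × 2000 = 385.0 lb
  Li2O: 13.83% × 2000 = 276.6 lb
Verifying the oxide balance with the batch weights as given, under the basis named above (sum by sum, the targets are met once rounding is allowed for):
  Na2O: 377.0·0.5852 = 220.6 lb (target 220.6 lb)
  SiO2: 870.4·0.6327 + 310.0·0.5222 = 712.6 lb (target 712.6 lb)
  CaO: 502.6·0.3052 + 310.0·0.4748 = 300.6 lb (target 300.6 lb)
  ZnO: 104.7·0.9980 = 104.5 lb (target 104.5 lb)
  MgO: 502.6·0.2172 + 870.4·0.3169 = 385.0 lb (target 385.0 lb)
  Li2O: 696.2·0.3973 = 276.6 lb (target 276.6 lb)
Auditing the glass mass value: batch Σ − ignition loss = 2000 lb (oxide target masses add up to 2000 lb; against the stated basis, 2000 lb — gaps are rounding artifacts).
Batch grand total — Σ batch = 2861 lb; loss to ignition Σ batch·LOI = 861.0 lb; yield = glass ÷ total batch = 69.90%.

Revised batch per 2000 lb fused product:
  sodium carbonate: 377.0 lb
  dolomitic limestone: 502.6 lb
  zinc oxide: 104.7 lb
  Mg3Si4O10(OH)2: 870.4 lb
  lithium carbonate: 696.2 lb
  CaSiO3: 310.0 lb
Total batch = 2861 lb; LOI loss = 861.0 lb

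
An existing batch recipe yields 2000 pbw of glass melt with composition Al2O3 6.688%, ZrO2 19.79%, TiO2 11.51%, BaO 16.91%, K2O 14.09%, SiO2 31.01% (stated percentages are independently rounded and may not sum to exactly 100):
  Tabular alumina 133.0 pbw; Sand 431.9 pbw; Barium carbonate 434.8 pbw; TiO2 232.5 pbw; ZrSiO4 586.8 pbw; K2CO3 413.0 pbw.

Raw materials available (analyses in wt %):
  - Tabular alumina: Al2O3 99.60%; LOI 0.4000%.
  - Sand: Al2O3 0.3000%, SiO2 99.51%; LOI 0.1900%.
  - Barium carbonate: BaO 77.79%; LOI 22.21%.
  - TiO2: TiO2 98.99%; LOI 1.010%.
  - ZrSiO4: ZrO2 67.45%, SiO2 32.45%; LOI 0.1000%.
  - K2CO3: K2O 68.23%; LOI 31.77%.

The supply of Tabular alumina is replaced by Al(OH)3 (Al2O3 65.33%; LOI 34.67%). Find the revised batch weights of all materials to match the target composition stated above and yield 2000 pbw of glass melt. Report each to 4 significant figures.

Mid-chain values are shown rounded off to 4 significant digits within the worked lines — the whole derivation maintains full float precision throughout; exactly one rounding is applied to each reported number; all derived quantities, including glass mass, yield, six oxide percentages, totals, LOI, are rebuilt from the weighed amounts for 2000 pbw of glass in exact precision, as given in problem or answer.
Target masses of each oxide per 2000 pbw glass melt:
  Al2O3: 6.688% × 2000 = 133.8 pbw
  ZrO2: 19.79% × 2000 = 395.8 pbw
  TiO2: 11.51% × 2000 = 230.2 pbw
  BaO: 16.91% × 2000 = 338.2 pbw
  K2O: 14.09% × 2000 = 281.8 pbw
  SiO2: 31.01% × 2000 = 620.2 pbw
Checking each oxide sum applying the batch weights above, relative to the basis at hand (delivered sums recover each target inside rounding margins):
  Al2O3: 202.8·0.6533 + 431.9·0.003000 = 133.8 pbw (target 133.8 pbw)
  ZrO2: 586.8·0.6745 = 395.8 pbw (target 395.8 pbw)
  TiO2: 232.5·0.9899 = 230.2 pbw (target 230.2 pbw)
  BaO: 434.8·0.7779 = 338.2 pbw (target 338.2 pbw)
  K2O: 413.0·0.6823 = 281.8 pbw (target 281.8 pbw)
  SiO2: 431.9·0.9951 + 586.8·0.3245 = 620.2 pbw (target 620.2 pbw)
Glass mass check: batch total minus LOI = 2000 pbw (targets for the oxides total 2000 pbw; stated basis 2000 pbw — differing by rounding only).
Batch grand total — Σ batch = 2302 pbw; the LOI term Σ batch·LOI equals 301.8 pbw; as yield: glass ÷ batch → 86.89%.

Revised batch per 2000 pbw glass melt:
  Al(OH)3: 202.8 pbw
  Sand: 431.9 pbw
  Barium carbonate: 434.8 pbw
  TiO2: 232.5 pbw
  ZrSiO4: 586.8 pbw
  K2CO3: 413.0 pbw
Total batch = 2302 pbw; LOI loss = 301.8 pbw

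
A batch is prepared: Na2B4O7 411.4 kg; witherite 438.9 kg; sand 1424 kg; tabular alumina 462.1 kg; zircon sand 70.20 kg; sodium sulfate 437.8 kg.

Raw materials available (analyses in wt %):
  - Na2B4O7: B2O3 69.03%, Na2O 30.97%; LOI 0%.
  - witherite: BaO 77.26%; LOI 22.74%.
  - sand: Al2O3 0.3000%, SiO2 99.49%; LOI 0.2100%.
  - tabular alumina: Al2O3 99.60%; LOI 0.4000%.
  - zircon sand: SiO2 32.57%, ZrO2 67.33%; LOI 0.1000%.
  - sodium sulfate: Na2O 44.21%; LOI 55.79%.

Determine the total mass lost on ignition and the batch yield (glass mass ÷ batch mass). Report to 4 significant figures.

The intermediate values are printed, rounded to four significant digits, in the printout; the whole derivation runs at full float precision at all times. Every reported figure includes exactly one rounding. All derived quantities are computed at exact precision (six oxide percentages, yield, totals, glass mass, LOI) from the weighed amounts per 2895 kg of glass, precisely as stated by problem or answer.
Per-material ignition loss:
  Na2B4O7: 411.4 × 0 = 0 kg
  witherite: 438.9 × 0.2274 = 99.81 kg
  sand: 1424 × 0.002100 = 2.990 kg
  tabular alumina: 462.1 × 0.004000 = 1.848 kg
  zircon sand: 70.20 × 0.001000 = 0.07020 kg
  sodium sulfate: 437.8 × 0.5579 = 244.2 kg
Total LOI = 349.0 kg
Glass = batch − LOI = 3244 − 349.0 = 2895 kg

LOI loss = 349.0 kg; glass = 2895 kg; yield = 89.24%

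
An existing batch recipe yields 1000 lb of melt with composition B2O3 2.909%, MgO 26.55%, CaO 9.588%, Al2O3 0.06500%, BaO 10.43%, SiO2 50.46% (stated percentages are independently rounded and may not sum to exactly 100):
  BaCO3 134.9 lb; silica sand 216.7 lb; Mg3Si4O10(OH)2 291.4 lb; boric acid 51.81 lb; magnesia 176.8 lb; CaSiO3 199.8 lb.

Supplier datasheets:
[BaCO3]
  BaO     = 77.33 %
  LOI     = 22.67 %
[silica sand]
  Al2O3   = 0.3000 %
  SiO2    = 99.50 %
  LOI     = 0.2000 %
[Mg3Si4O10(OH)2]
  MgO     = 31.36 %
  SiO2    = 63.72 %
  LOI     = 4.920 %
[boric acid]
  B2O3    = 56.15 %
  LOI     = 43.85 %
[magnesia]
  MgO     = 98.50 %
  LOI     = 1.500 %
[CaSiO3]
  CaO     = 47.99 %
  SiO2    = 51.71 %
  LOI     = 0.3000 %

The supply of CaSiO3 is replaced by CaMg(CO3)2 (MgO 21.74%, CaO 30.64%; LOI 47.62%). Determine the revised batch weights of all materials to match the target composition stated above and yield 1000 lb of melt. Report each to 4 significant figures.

Revised batch per 1000 lb melt:
  BaCO3: 134.9 lb
  silica sand: 216.7 lb
  Mg3Si4O10(OH)2: 453.6 lb
  boric acid: 51.81 lb
  magnesia: 56.07 lb
  CaMg(CO3)2: 312.9 lb
Total batch = 1226 lb; LOI loss = 225.9 lb

Intermediates are displayed rounded to 4 significant figures across the worked steps; all arithmetic holds full float precision all the way through — every reported number carries a single rounding; all derived quantities, which include the totals, yield, glass mass, ignition loss, the six compositions, are recomputed in exact precision, as given in question or answer, starting from the weights at 1000 lb of glass.
The oxide mass targets at 1000 lb melt:
  B2O3: 2.909% × 1000 = 29.09 lb
  MgO: 26.55% × 1000 = 265.5 lb
  CaO: 9.588% × 1000 = 95.88 lb
  Al2O3: 0.06500% × 1000 = 0.6500 lb
  BaO: 10.43% × 1000 = 104.3 lb
  SiO2: 50.46% × 1000 = 504.6 lb
Verifying the oxide balance working from each reported weight, for the quoted basis mass (target by target, the sums agree exact up to rounding of places):
  B2O3: 51.81·0.5615 = 29.09 lb (target 29.09 lb)
  MgO: 453.6·0.3136 + 56.07·0.9850 + 312.9·0.2174 = 265.5 lb (target 265.5 lb)
  CaO: 312.9·0.3064 = 95.87 lb (target 95.88 lb)
  Al2O3: 216.7·0.003000 = 0.6501 lb (target 0.6500 lb)
  BaO: 134.9·0.7733 = 104.3 lb (target 104.3 lb)
  SiO2: 216.7·0.9950 + 453.6·0.6372 = 504.7 lb (target 504.6 lb)
Auditing the glass mass value: total charge less LOI = 1000 lb (the Σ of target masses is 1000 lb; with the basis standing at 1000 lb — deltas are rounding alone).
Adding the batch up: Σ batch = 1226 lb; LOI removed, Σ of batch·LOI: 225.9 lb; yield: glass divided by total = 81.57%.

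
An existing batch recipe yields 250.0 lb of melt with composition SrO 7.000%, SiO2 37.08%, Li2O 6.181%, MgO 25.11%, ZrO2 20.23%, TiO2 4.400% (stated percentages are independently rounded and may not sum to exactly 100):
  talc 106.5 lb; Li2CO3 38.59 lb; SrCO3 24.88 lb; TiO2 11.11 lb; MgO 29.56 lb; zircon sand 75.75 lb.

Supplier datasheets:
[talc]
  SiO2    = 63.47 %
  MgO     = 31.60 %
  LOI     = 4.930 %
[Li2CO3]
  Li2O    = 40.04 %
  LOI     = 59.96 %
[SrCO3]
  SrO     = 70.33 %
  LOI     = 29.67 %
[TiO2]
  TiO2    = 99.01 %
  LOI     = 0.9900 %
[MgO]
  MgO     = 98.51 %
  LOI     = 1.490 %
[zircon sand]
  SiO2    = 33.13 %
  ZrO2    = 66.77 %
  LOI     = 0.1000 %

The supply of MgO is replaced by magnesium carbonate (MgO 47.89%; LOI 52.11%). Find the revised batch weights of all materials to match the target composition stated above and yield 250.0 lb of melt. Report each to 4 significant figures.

Rounding to 4 significant figures governs each in-between result as displayed — exact precision is maintained end to end — exactly one rounding is applied to every reported value. Derived quantities are re-derived using the weight values for 250.0 lb of glass in full float precision (net glass mass, ignition loss, totals, the yield, the six compositions) as quoted within question or answer.
Oxide mass targets, per 250.0 lb melt:
  SrO: 7.000% × 250.0 = 17.50 lb
  SiO2: 37.08% × 250.0 = 92.70 lb
  Li2O: 6.181% × 250.0 = 15.45 lb
  MgO: 25.11% × 250.0 = 62.78 lb
  ZrO2: 20.23% × 250.0 = 50.58 lb
  TiO2: 4.400% × 250.0 = 11.00 lb
Per-oxide balance check per the reported batch figures, per the basis as stated (every target is met by its sum given rounding of the digits):
  SrO: 24.88·0.7033 = 17.50 lb (target 17.50 lb)
  SiO2: 106.5·0.6347 + 75.75·0.3313 = 92.69 lb (target 92.70 lb)
  Li2O: 38.59·0.4004 = 15.45 lb (target 15.45 lb)
  MgO: 106.5·0.3160 + 60.80·0.4789 = 62.77 lb (target 62.78 lb)
  ZrO2: 75.75·0.6677 = 50.58 lb (target 50.58 lb)
  TiO2: 11.11·0.9901 = 11.00 lb (target 11.00 lb)
Glass mass check: batch total minus LOI = 250.0 lb (the targets, summed, come to 250.0 lb; versus the stated basis of 250.0 lb — a pure rounding effect).
Whole-batch sum: Σ batch = 317.6 lb; ignition loss, Σ(batch × LOI) = 67.64 lb; yield: glass divided by total = 78.70%.

Revised batch per 250.0 lb melt:
  talc: 106.5 lb
  Li2CO3: 38.59 lb
  SrCO3: 24.88 lb
  TiO2: 11.11 lb
  magnesium carbonate: 60.80 lb
  zircon sand: 75.75 lb
Total batch = 317.6 lb; LOI loss = 67.64 lb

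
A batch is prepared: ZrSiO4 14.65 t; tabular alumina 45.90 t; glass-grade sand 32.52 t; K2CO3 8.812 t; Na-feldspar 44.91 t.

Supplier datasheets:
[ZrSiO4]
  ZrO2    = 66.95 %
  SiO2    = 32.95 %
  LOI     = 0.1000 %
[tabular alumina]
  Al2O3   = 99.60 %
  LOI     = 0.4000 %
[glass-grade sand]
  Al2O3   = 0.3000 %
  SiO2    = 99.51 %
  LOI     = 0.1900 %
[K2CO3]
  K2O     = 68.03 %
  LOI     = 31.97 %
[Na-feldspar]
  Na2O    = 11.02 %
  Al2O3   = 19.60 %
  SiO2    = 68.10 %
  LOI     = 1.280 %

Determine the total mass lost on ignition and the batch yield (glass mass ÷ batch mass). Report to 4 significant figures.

Mid-chain values appear, rounded to 4 significant figures, across the worked steps — each numeric step runs at full precision throughout. A single rounding finalizes every reported number. The derived quantities are computed at full precision (totals, ignition loss, net glass mass, yield, five oxide percentages) using the weight values on 143.1 t of glass, as set out in the question or the answer.
Material-by-material LOI:
  ZrSiO4: 14.65 × 0.001000 = 0.01465 t
  tabular alumina: 45.90 × 0.004000 = 0.1836 t
  glass-grade sand: 32.52 × 0.001900 = 0.06179 t
  K2CO3: 8.812 × 0.3197 = 2.817 t
  Na-feldspar: 44.91 × 0.01280 = 0.5748 t
Total LOI = 3.652 t
Glass = batch − LOI = 146.8 − 3.652 = 143.1 t

LOI loss = 3.652 t; glass = 143.1 t; yield = 97.51%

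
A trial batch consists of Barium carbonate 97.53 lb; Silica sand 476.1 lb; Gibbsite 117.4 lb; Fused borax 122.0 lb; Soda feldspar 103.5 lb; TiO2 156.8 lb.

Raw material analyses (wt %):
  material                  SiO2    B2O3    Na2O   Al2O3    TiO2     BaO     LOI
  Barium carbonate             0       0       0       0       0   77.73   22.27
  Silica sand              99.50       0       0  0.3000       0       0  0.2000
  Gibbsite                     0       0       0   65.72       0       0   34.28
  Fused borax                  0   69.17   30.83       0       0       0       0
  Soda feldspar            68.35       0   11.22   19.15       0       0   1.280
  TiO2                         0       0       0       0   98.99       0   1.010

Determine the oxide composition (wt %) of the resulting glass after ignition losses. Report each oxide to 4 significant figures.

Glass mass = 1008 lb (batch 1073 − LOI 65.83).
Composition: SiO2 54.04%, B2O3 8.376%, Na2O 4.886%, Al2O3 9.767%, TiO2 15.41%, BaO 7.525%

Mid-chain values are displayed, rounded to 4 significant digits, in the printout; the working math runs at exact precision from first step to last; exactly one rounding goes into every reported result. The derived quantities (LOI, six oxide percentages, the yield, glass mass, the totals) are re-derived at full precision from the batch weights for 1008 lb of glass as they appear in the problem or answer text.
Mass of each oxide from the mix:
  SiO2: 476.1·0.9950 + 103.5·0.6835 = 544.5 lb
  B2O3: 122.0·0.6917 = 84.39 lb
  Na2O: 122.0·0.3083 + 103.5·0.1122 = 49.23 lb
  Al2O3: 476.1·0.003000 + 117.4·0.6572 + 103.5·0.1915 = 98.40 lb
  TiO2: 156.8·0.9899 = 155.2 lb
  BaO: 97.53·0.7773 = 75.81 lb
LOI: 97.53·0.2227 + 476.1·0.002000 + 117.4·0.3428 + 103.5·0.01280 + 156.8·0.01010 = 65.83 lb
batch − LOI leaves glass = 1073 − 65.83 = 1008 lb (= Σ oxide masses)
oxide / glass × 100 gives the wt %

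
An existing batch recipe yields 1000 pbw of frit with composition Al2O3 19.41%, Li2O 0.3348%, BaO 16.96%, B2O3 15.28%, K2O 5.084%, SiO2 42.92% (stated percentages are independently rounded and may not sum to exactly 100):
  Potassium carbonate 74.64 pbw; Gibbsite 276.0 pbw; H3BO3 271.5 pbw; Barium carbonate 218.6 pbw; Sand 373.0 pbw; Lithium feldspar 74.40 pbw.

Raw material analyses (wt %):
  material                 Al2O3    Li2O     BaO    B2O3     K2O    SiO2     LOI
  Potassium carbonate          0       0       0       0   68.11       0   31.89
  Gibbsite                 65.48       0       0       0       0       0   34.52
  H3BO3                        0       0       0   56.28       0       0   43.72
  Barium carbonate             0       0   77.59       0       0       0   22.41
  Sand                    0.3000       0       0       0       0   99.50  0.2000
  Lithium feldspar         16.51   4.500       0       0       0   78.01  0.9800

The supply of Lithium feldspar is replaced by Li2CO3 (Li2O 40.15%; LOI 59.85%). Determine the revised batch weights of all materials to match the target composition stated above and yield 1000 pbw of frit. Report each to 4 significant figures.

Revised batch per 1000 pbw frit:
  Potassium carbonate: 74.64 pbw
  Gibbsite: 294.5 pbw
  H3BO3: 271.5 pbw
  Barium carbonate: 218.6 pbw
  Sand: 431.4 pbw
  Li2CO3: 8.339 pbw
Total batch = 1299 pbw; LOI loss = 299.0 pbw

The whole derivation keeps full float precision all the way through. Mid-chain values are displayed, rounded to four significant digits, between the steps; a single rounding yields every reported value. The derived quantities (six oxide percentages, glass mass, yield, totals, ignition loss) are re-derived at full float precision starting from the weights for 1000 pbw of glass precisely as stated by problem or answer.
Target masses of each oxide per 1000 pbw frit:
  Al2O3: 19.41% × 1000 = 194.1 pbw
  Li2O: 0.3348% × 1000 = 3.348 pbw
  BaO: 16.96% × 1000 = 169.6 pbw
  B2O3: 15.28% × 1000 = 152.8 pbw
  K2O: 5.084% × 1000 = 50.84 pbw
  SiO2: 42.92% × 1000 = 429.2 pbw
Verifying the oxide balance working from each reported weight, at the basis given (sum by sum, the targets are met modulo rounding of the values):
  Al2O3: 294.5·0.6548 + 431.4·0.003000 = 194.1 pbw (target 194.1 pbw)
  Li2O: 8.339·0.4015 = 3.348 pbw (target 3.348 pbw)
  BaO: 218.6·0.7759 = 169.6 pbw (target 169.6 pbw)
  B2O3: 271.5·0.5628 = 152.8 pbw (target 152.8 pbw)
  K2O: 74.64·0.6811 = 50.84 pbw (target 50.84 pbw)
  SiO2: 431.4·0.9950 = 429.2 pbw (target 429.2 pbw)
Glass-mass sanity pass: Σ batch − LOI loss = 1000 pbw (the targets, summed, come to 999.9 pbw; basis as stated: 1000 pbw — rounding explains the deltas).
Total batch = Σ batch = 1299 pbw; LOI removed, Σ of batch·LOI: 299.0 pbw; the yield ratio, glass ÷ batch: 76.98%.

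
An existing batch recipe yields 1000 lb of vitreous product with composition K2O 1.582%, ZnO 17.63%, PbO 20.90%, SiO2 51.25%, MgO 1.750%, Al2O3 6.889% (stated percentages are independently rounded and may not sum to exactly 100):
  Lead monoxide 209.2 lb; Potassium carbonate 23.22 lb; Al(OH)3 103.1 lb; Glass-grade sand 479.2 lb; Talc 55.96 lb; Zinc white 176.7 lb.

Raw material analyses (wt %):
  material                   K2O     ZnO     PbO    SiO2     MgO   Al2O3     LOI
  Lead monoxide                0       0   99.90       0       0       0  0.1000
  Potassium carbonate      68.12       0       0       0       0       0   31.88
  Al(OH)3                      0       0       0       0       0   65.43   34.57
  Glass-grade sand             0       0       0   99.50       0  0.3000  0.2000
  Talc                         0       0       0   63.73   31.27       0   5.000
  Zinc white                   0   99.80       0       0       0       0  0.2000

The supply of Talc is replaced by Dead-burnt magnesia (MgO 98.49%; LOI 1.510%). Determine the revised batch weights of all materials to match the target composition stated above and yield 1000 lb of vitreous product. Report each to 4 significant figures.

Working values are shown with 4-significant-digit rounding on the page; the whole derivation keeps full float precision in every operation. A single rounding produces every reported value — derived quantities are computed using the weight values for 1000 lb of glass in exact precision (glass mass, LOI, six oxide percentages, totals, the yield) as written in question or answer.
Oxide-by-oxide targets in 1000 lb vitreous product:
  K2O: 1.582% × 1000 = 15.82 lb
  ZnO: 17.63% × 1000 = 176.3 lb
  PbO: 20.90% × 1000 = 209.0 lb
  SiO2: 51.25% × 1000 = 512.5 lb
  MgO: 1.750% × 1000 = 17.50 lb
  Al2O3: 6.889% × 1000 = 68.89 lb
Sums-versus-targets review using the reported weights, versus the basis set out (sums match the target masses once rounding is allowed for):
  K2O: 23.22·0.6812 = 15.82 lb (target 15.82 lb)
  ZnO: 176.7·0.9980 = 176.3 lb (target 176.3 lb)
  PbO: 209.2·0.9990 = 209.0 lb (target 209.0 lb)
  SiO2: 515.1·0.9950 = 512.5 lb (target 512.5 lb)
  MgO: 17.77·0.9849 = 17.50 lb (target 17.50 lb)
  Al2O3: 102.9·0.6543 + 515.1·0.003000 = 68.87 lb (target 68.89 lb)
Mass balance on the glass: the batch minus its LOI: 1000 lb (targets for the oxides total 1000 lb; with the basis standing at 1000 lb — deltas are rounding alone).
Adding the batch up: Σ batch = 1045 lb; LOI loss = Σ batch·LOI = 44.84 lb; as yield: glass ÷ batch → 95.71%.

Revised batch per 1000 lb vitreous product:
  Lead monoxide: 209.2 lb
  Potassium carbonate: 23.22 lb
  Al(OH)3: 102.9 lb
  Glass-grade sand: 515.1 lb
  Dead-burnt magnesia: 17.77 lb
  Zinc white: 176.7 lb
Total batch = 1045 lb; LOI loss = 44.84 lb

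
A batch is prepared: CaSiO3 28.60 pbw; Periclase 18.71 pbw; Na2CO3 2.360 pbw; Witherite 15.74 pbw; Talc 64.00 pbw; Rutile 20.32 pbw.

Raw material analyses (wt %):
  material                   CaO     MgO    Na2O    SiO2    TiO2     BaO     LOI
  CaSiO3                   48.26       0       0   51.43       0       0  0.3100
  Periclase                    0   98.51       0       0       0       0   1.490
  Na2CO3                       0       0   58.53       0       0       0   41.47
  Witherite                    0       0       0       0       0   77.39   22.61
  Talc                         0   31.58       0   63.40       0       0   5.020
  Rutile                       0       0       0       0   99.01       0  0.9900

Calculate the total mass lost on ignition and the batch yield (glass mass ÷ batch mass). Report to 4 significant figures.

The intermediate values appear with 4-significant-digit rounding across the worked steps. All arithmetic keeps exact precision end to end. Every reported figure undergoes a single rounding; the derived quantities (net glass mass, the totals, six oxide percentages, the yield, ignition loss) are computed starting from the weights for 141.4 pbw of glass in full precision, as written in the problem or answer text.
Ignition loss by material:
  CaSiO3: 28.60 × 0.003100 = 0.08866 pbw
  Periclase: 18.71 × 0.01490 = 0.2788 pbw
  Na2CO3: 2.360 × 0.4147 = 0.9787 pbw
  Witherite: 15.74 × 0.2261 = 3.559 pbw
  Talc: 64.00 × 0.05020 = 3.213 pbw
  Rutile: 20.32 × 0.009900 = 0.2012 pbw
Total LOI = 8.319 pbw
Glass = batch − LOI = 149.7 − 8.319 = 141.4 pbw

LOI loss = 8.319 pbw; glass = 141.4 pbw; yield = 94.44%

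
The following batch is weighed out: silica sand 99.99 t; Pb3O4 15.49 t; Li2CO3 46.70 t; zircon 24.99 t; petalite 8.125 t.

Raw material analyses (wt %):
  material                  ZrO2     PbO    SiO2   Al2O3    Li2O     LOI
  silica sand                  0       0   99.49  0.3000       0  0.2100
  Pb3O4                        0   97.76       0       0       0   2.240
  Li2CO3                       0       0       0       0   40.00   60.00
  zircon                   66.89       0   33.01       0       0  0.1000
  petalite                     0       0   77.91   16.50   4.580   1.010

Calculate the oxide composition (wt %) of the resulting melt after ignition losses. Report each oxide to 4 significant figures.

The intermediate values appear, rounded to four significant figures, across the worked steps; all internal work carries full float precision from first step to last — each reported result is rounded only once. The derived quantities (LOI, glass mass, the totals, yield, the five compositions) are carried starting from the weights on 166.6 t of glass in full float precision as quoted within problem or answer.
What the batch supplies per oxide:
  ZrO2: 24.99·0.6689 = 16.72 t
  PbO: 15.49·0.9776 = 15.14 t
  SiO2: 99.99·0.9949 + 24.99·0.3301 + 8.125·0.7791 = 114.1 t
  Al2O3: 99.99·0.003000 + 8.125·0.1650 = 1.641 t
  Li2O: 46.70·0.4000 + 8.125·0.04580 = 19.05 t
LOI: 99.99·0.002100 + 15.49·0.02240 + 46.70·0.6000 + 24.99·0.001000 + 8.125·0.01010 = 28.68 t
The glass mass, total less LOI, = 195.3 − 28.68 = 166.6 t (the oxide masses sum to this)
each wt % is 100 × oxide ÷ glass

Glass mass = 166.6 t (batch 195.3 − LOI 28.68).
Composition: ZrO2 10.03%, PbO 9.089%, SiO2 68.46%, Al2O3 0.9847%, Li2O 11.44%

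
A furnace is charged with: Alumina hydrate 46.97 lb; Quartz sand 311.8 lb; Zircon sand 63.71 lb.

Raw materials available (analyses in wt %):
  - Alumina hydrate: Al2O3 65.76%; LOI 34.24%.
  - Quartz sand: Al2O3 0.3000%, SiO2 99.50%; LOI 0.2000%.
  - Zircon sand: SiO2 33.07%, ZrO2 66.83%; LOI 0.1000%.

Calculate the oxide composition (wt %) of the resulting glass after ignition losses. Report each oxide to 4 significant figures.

The intermediate values are shown rounded to 4 significant figures between the steps; every computation keeps full float precision in all steps. Each reported result takes a single rounding. Derived quantities (three oxide percentages, LOI, the totals, net glass mass, yield) are computed at full precision starting from the weights on 405.7 lb of glass as set out in either problem or answer.
Mass of each oxide from the mix:
  Al2O3: 46.97·0.6576 + 311.8·0.003000 = 31.82 lb
  SiO2: 311.8·0.9950 + 63.71·0.3307 = 331.3 lb
  ZrO2: 63.71·0.6683 = 42.58 lb
LOI: 46.97·0.3424 + 311.8·0.002000 + 63.71·0.001000 = 16.77 lb
Resulting glass, batch − LOI: 422.5 − 16.77 = 405.7 lb (matching Σ of the oxides)
wt %: oxide over glass, times 100

Glass mass = 405.7 lb (batch 422.5 − LOI 16.77).
Composition: Al2O3 7.844%, SiO2 81.66%, ZrO2 10.49%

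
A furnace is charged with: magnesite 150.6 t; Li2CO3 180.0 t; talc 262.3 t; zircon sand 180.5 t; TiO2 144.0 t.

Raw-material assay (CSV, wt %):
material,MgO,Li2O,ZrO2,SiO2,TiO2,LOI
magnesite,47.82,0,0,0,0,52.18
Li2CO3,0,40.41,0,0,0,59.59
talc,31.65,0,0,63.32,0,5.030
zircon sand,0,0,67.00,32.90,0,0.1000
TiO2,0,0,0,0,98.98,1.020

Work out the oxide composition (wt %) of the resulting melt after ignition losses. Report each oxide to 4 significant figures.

Glass mass = 716.7 t (batch 917.4 − LOI 200.7).
Composition: MgO 21.63%, Li2O 10.15%, ZrO2 16.87%, SiO2 31.46%, TiO2 19.89%

In-progress results are displayed (rounded to 4 significant digits) when written out — every computation maintains full precision throughout; every reported value receives exactly one rounding. The derived quantities are rebuilt using the weight values per 716.7 t of glass in exact precision (five oxide percentages, net glass mass, totals, ignition loss, yield), precisely as stated by problem or answer.
Oxide-by-oxide delivered mass:
  MgO: 150.6·0.4782 + 262.3·0.3165 = 155.0 t
  Li2O: 180.0·0.4041 = 72.74 t
  ZrO2: 180.5·0.6700 = 120.9 t
  SiO2: 262.3·0.6332 + 180.5·0.3290 = 225.5 t
  TiO2: 144.0·0.9898 = 142.5 t
LOI: 150.6·0.5218 + 180.0·0.5959 + 262.3·0.05030 + 180.5·0.001000 + 144.0·0.01020 = 200.7 t
Net of LOI, the glass mass = 917.4 − 200.7 = 716.7 t (= Σ oxide masses)
percent share: oxide ÷ glass, ×100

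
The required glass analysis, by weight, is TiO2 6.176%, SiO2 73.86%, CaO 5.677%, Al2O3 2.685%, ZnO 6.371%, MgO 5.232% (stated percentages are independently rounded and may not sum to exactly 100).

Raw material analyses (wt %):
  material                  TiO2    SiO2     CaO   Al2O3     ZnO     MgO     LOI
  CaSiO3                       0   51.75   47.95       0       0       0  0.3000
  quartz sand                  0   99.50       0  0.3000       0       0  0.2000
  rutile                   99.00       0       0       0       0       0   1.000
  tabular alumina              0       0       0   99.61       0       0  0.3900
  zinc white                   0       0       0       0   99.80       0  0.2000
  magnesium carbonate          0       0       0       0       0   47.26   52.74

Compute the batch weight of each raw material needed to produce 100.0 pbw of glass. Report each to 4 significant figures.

Batch per 100.0 pbw glass:
  CaSiO3: 11.84 pbw
  quartz sand: 68.07 pbw
  rutile: 6.238 pbw
  tabular alumina: 2.490 pbw
  zinc white: 6.384 pbw
  magnesium carbonate: 11.07 pbw
Total batch = 106.1 pbw; LOI loss = 6.095 pbw; yield = 94.26%

Every computation maintains full float precision end to end. Working values are displayed, rounded to 4 significant digits, in the working; every reported value is rounded exactly once. Derived quantities (net glass mass, six oxide percentages, LOI, yield, the totals) are recomputed starting from the weights on 100.0 pbw of glass in full float precision as written in question or answer.
Target oxide masses per 100.0 pbw glass:
  TiO2: 6.176% × 100.0 = 6.176 pbw
  SiO2: 73.86% × 100.0 = 73.86 pbw
  CaO: 5.677% × 100.0 = 5.677 pbw
  Al2O3: 2.685% × 100.0 = 2.685 pbw
  ZnO: 6.371% × 100.0 = 6.371 pbw
  MgO: 5.232% × 100.0 = 5.232 pbw
Per-oxide balance check working from each reported weight, under the basis named above (summed amounts equal target values given rounding of the digits):
  TiO2: 6.238·0.9900 = 6.176 pbw (target 6.176 pbw)
  SiO2: 11.84·0.5175 + 68.07·0.9950 = 73.86 pbw (target 73.86 pbw)
  CaO: 11.84·0.4795 = 5.677 pbw (target 5.677 pbw)
  Al2O3: 68.07·0.003000 + 2.490·0.9961 = 2.684 pbw (target 2.685 pbw)
  ZnO: 6.384·0.9980 = 6.371 pbw (target 6.371 pbw)
  MgO: 11.07·0.4726 = 5.232 pbw (target 5.232 pbw)
Glass mass check: net batch after ignition = 100.0 pbw (per-oxide target masses sum to 100.0 pbw; with the basis standing at 100.0 pbw — gaps are rounding artifacts).
Adding the batch up: Σ batch = 106.1 pbw; the LOI term Σ batch·LOI equals 6.095 pbw; the yield ratio, glass ÷ batch: 94.26%.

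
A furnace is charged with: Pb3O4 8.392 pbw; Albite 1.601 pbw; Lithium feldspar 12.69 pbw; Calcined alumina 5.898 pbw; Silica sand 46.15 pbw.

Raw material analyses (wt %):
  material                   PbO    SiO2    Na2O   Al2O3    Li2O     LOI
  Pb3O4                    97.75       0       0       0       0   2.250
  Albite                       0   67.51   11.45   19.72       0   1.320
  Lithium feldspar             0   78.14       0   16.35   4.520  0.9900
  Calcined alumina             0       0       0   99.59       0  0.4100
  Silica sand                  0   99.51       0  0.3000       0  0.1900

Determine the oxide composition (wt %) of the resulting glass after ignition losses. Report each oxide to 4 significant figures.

Every computation maintains exact precision at all times; working values appear, with 4-significant-figure rounding, between the steps — each reported result receives exactly one rounding; the derived quantities (yield, glass mass, totals, LOI, five oxide percentages) are carried at full precision from the weighed amounts for 74.28 pbw of glass as set out in problem or answer.
Delivered oxide masses:
  PbO: 8.392·0.9775 = 8.203 pbw
  SiO2: 1.601·0.6751 + 12.69·0.7814 + 46.15·0.9951 = 56.92 pbw
  Na2O: 1.601·0.1145 = 0.1833 pbw
  Al2O3: 1.601·0.1972 + 12.69·0.1635 + 5.898·0.9959 + 46.15·0.003000 = 8.403 pbw
  Li2O: 12.69·0.04520 = 0.5736 pbw
LOI: 8.392·0.02250 + 1.601·0.01320 + 12.69·0.009900 + 5.898·0.004100 + 46.15·0.001900 = 0.4475 pbw
Glass mass = batch − LOI = 74.73 − 0.4475 = 74.28 pbw (the oxide masses sum to this)
wt % = 100 × oxide mass / glass mass

Glass mass = 74.28 pbw (batch 74.73 − LOI 0.4475).
Composition: PbO 11.04%, SiO2 76.63%, Na2O 0.2468%, Al2O3 11.31%, Li2O 0.7722%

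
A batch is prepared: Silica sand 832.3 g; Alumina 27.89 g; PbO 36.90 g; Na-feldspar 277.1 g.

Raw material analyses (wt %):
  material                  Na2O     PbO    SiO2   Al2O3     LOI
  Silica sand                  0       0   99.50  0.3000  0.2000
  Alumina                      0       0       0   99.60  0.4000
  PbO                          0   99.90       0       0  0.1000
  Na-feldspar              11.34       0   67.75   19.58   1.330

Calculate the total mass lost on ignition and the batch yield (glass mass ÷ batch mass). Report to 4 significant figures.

Mid-chain values appear rounded to 4 significant figures — each numeric step keeps full float precision at all times. Each reported result sees exactly one rounding — the derived quantities, which include yield, LOI, four oxide percentages, the totals, glass mass, are computed at exact precision, as they appear in the problem or the answer, using the weight values on 1169 g of glass.
LOI of each material in turn:
  Silica sand: 832.3 × 0.002000 = 1.665 g
  Alumina: 27.89 × 0.004000 = 0.1116 g
  PbO: 36.90 × 0.001000 = 0.03690 g
  Na-feldspar: 277.1 × 0.01330 = 3.685 g
Total LOI = 5.498 g
Glass = batch − LOI = 1174 − 5.498 = 1169 g

LOI loss = 5.498 g; glass = 1169 g; yield = 99.53%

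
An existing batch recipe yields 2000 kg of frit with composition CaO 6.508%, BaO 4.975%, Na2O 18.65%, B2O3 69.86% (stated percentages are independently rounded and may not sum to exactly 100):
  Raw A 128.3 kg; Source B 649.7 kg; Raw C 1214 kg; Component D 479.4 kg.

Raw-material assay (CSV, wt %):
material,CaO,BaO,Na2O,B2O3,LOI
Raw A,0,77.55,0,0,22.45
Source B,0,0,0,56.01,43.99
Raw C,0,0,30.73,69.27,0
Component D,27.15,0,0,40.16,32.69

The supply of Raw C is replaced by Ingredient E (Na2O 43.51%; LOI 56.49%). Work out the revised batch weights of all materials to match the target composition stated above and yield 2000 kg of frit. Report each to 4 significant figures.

All arithmetic keeps full float precision all the way through. Working values are displayed, rounded to four significant figures, within the worked lines; each reported number is rounded exactly once; the derived quantities are rebuilt at full precision (glass mass, yield, ignition loss, four oxide percentages, totals) using the weight values at 2000 kg of glass as written in the problem or answer text.
Per-oxide target masses for 2000 kg frit:
  CaO: 6.508% × 2000 = 130.2 kg
  BaO: 4.975% × 2000 = 99.50 kg
  Na2O: 18.65% × 2000 = 373.0 kg
  B2O3: 69.86% × 2000 = 1397 kg
Mass-balance tally per oxide applying the batch weights above, at the basis given (every target is met by its sum once rounding is allowed for):
  CaO: 479.4·0.2715 = 130.2 kg (target 130.2 kg)
  BaO: 128.3·0.7755 = 99.50 kg (target 99.50 kg)
  Na2O: 857.3·0.4351 = 373.0 kg (target 373.0 kg)
  B2O3: 2151·0.5601 + 479.4·0.4016 = 1397 kg (target 1397 kg)
Mass balance on the glass: total charge less LOI = 2000 kg (oxide target masses add up to 2000 kg; stated basis 2000 kg — a pure rounding effect).
Batch total: Σ batch = 3616 kg; Σ batch·LOI gives LOI loss = 1616 kg; as yield: glass ÷ batch → 55.31%.

Revised batch per 2000 kg frit:
  Raw A: 128.3 kg
  Source B: 2151 kg
  Ingredient E: 857.3 kg
  Component D: 479.4 kg
Total batch = 3616 kg; LOI loss = 1616 kg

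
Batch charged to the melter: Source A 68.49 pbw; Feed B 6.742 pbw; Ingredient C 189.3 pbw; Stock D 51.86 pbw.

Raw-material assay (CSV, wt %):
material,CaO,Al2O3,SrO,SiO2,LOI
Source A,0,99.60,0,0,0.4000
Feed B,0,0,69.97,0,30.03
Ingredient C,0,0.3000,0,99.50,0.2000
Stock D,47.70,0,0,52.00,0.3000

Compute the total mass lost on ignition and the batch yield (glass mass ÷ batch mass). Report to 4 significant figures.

LOI loss = 2.833 pbw; glass = 313.6 pbw; yield = 99.10%

Values along the way are printed rounded off to 4 significant digits in the working; every computation keeps exact precision from start to finish. Every reported number is rounded a single time — the derived quantities are rebuilt using the weight values per 313.6 pbw of glass at full precision (the totals, yield, ignition loss, four oxide percentages, glass mass) precisely as stated by the problem or the answer.
Ignition loss by material:
  Source A: 68.49 × 0.004000 = 0.2740 pbw
  Feed B: 6.742 × 0.3003 = 2.025 pbw
  Ingredient C: 189.3 × 0.002000 = 0.3786 pbw
  Stock D: 51.86 × 0.003000 = 0.1556 pbw
Total LOI = 2.833 pbw
Glass = batch − LOI = 316.4 − 2.833 = 313.6 pbw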